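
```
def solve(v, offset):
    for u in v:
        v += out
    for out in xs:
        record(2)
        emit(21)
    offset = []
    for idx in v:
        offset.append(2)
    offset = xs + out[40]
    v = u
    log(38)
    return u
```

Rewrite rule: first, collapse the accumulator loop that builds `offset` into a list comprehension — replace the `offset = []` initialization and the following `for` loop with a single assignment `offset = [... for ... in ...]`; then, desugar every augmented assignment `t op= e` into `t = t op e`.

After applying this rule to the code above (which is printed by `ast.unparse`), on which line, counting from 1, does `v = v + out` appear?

3

Transformed code:
def solve(v, offset):
    for u in v:
        v = v + out
    for out in xs:
        record(2)
        emit(21)
    offset = [2 for idx in v]
    offset = xs + out[40]
    v = u
    log(38)
    return u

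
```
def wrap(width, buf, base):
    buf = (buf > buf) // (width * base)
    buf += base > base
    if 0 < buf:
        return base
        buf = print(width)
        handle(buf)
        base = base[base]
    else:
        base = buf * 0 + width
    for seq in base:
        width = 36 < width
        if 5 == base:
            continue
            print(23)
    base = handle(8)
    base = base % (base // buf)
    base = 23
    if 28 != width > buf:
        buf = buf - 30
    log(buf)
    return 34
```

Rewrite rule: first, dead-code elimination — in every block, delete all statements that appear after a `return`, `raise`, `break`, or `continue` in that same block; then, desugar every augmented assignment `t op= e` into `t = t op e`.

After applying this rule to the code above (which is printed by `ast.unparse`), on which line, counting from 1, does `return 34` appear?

Transformed code:
def wrap(width, buf, base):
    buf = (buf > buf) // (width * base)
    buf = buf + (base > base)
    if 0 < buf:
        return base
    else:
        base = buf * 0 + width
    for seq in base:
        width = 36 < width
        if 5 == base:
            continue
    base = handle(8)
    base = base % (base // buf)
    base = 23
    if 28 != width > buf:
        buf = buf - 30
    log(buf)
    return 34

18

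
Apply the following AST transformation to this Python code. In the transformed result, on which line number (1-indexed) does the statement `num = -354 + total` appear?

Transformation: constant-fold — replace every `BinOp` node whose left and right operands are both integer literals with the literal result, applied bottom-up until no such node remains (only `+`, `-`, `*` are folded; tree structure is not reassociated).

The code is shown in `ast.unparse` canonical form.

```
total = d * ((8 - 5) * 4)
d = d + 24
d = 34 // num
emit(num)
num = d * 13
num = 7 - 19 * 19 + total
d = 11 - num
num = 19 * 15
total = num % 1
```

Transformed code:
total = d * 12
d = d + 24
d = 34 // num
emit(num)
num = d * 13
num = -354 + total
d = 11 - num
num = 285
total = num % 1

6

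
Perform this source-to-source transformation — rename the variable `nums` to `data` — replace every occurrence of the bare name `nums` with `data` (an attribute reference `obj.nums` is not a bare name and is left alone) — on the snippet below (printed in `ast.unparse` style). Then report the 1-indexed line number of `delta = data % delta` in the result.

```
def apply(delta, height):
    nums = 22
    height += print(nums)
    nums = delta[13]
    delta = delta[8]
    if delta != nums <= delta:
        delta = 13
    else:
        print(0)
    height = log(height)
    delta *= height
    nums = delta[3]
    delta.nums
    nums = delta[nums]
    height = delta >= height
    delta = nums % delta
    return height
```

16

Transformed code:
def apply(delta, height):
    data = 22
    height += print(data)
    data = delta[13]
    delta = delta[8]
    if delta != data <= delta:
        delta = 13
    else:
        print(0)
    height = log(height)
    delta *= height
    data = delta[3]
    delta.nums
    data = delta[data]
    height = delta >= height
    delta = data % delta
    return height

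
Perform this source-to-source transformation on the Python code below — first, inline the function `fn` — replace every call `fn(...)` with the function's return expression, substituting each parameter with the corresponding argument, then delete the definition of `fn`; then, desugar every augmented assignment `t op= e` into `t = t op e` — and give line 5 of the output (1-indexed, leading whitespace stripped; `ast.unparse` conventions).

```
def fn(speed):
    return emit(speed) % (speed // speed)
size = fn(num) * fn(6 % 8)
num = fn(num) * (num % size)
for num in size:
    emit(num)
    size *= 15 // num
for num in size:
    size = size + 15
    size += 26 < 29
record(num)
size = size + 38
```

Transformed code:
size = emit(num) % (num // num) * (emit(6 % 8) % (6 % 8 // (6 % 8)))
num = emit(num) % (num // num) * (num % size)
for num in size:
    emit(num)
    size = size * (15 // num)
for num in size:
    size = size + 15
    size = size + (26 < 29)
record(num)
size = size + 38

size = size * (15 // num)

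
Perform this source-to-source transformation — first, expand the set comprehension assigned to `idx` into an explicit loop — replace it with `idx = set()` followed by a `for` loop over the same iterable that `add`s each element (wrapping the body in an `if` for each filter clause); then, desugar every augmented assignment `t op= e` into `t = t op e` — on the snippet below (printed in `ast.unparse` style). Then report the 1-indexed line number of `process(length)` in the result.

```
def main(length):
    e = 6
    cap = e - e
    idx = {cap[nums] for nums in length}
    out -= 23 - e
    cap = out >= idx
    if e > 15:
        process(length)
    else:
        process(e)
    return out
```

10

Transformed code:
def main(length):
    e = 6
    cap = e - e
    idx = set()
    for nums in length:
        idx.add(cap[nums])
    out = out - (23 - e)
    cap = out >= idx
    if e > 15:
        process(length)
    else:
        process(e)
    return out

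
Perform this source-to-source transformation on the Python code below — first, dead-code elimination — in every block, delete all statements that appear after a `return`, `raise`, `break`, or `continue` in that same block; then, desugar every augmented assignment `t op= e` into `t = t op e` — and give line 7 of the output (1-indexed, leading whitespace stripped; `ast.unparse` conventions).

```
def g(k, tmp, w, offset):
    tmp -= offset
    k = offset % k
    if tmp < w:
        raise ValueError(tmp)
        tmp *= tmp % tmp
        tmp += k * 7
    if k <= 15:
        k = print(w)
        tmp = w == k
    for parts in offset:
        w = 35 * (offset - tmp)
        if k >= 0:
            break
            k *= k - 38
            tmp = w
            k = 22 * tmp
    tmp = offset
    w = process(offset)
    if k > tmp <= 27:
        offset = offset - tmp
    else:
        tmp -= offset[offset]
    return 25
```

k = print(w)

Transformed code:
def g(k, tmp, w, offset):
    tmp = tmp - offset
    k = offset % k
    if tmp < w:
        raise ValueError(tmp)
    if k <= 15:
        k = print(w)
        tmp = w == k
    for parts in offset:
        w = 35 * (offset - tmp)
        if k >= 0:
            break
    tmp = offset
    w = process(offset)
    if k > tmp <= 27:
        offset = offset - tmp
    else:
        tmp = tmp - offset[offset]
    return 25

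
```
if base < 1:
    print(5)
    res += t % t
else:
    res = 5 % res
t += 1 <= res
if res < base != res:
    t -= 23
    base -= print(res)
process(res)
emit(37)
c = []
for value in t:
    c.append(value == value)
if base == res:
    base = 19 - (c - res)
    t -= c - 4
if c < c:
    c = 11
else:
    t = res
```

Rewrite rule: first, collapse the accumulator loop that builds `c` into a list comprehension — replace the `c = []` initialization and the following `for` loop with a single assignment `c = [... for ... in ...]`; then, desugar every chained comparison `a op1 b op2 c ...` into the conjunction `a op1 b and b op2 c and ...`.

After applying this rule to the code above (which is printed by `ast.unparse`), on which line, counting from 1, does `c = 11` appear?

Transformed code:
if base < 1:
    print(5)
    res += t % t
else:
    res = 5 % res
t += 1 <= res
if res < base and base != res:
    t -= 23
    base -= print(res)
process(res)
emit(37)
c = [value == value for value in t]
if base == res:
    base = 19 - (c - res)
    t -= c - 4
if c < c:
    c = 11
else:
    t = res

17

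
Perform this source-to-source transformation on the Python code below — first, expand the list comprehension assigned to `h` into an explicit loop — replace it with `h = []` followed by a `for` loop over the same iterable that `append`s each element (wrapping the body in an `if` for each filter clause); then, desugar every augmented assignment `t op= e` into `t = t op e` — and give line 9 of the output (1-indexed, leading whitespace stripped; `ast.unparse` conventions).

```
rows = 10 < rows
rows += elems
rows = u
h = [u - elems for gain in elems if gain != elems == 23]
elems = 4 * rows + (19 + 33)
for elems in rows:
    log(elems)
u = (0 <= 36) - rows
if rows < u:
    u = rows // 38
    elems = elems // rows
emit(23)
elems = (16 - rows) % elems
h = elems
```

for elems in rows:

Transformed code:
rows = 10 < rows
rows = rows + elems
rows = u
h = []
for gain in elems:
    if gain != elems == 23:
        h.append(u - elems)
elems = 4 * rows + (19 + 33)
for elems in rows:
    log(elems)
u = (0 <= 36) - rows
if rows < u:
    u = rows // 38
    elems = elems // rows
emit(23)
elems = (16 - rows) % elems
h = elems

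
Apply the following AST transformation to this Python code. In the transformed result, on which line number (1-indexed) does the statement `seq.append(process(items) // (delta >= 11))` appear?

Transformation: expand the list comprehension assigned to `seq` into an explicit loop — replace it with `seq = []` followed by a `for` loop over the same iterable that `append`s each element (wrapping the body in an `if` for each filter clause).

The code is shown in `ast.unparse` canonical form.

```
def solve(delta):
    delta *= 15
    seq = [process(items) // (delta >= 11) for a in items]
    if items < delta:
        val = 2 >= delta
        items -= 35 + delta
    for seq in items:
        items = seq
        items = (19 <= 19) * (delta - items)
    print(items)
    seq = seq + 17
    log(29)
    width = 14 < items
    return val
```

5

Transformed code:
def solve(delta):
    delta *= 15
    seq = []
    for a in items:
        seq.append(process(items) // (delta >= 11))
    if items < delta:
        val = 2 >= delta
        items -= 35 + delta
    for seq in items:
        items = seq
        items = (19 <= 19) * (delta - items)
    print(items)
    seq = seq + 17
    log(29)
    width = 14 < items
    return val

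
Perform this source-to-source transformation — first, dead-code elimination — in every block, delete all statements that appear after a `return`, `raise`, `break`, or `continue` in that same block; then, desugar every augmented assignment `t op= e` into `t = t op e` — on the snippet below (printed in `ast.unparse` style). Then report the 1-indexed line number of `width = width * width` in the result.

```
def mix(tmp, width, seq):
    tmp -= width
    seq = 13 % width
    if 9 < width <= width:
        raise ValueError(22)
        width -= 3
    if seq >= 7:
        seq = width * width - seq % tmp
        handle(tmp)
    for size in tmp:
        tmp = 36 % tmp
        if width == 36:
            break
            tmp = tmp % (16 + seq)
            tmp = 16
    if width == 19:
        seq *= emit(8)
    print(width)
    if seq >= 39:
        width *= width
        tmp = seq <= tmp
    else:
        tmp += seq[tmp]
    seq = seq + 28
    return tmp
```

17

Transformed code:
def mix(tmp, width, seq):
    tmp = tmp - width
    seq = 13 % width
    if 9 < width <= width:
        raise ValueError(22)
    if seq >= 7:
        seq = width * width - seq % tmp
        handle(tmp)
    for size in tmp:
        tmp = 36 % tmp
        if width == 36:
            break
    if width == 19:
        seq = seq * emit(8)
    print(width)
    if seq >= 39:
        width = width * width
        tmp = seq <= tmp
    else:
        tmp = tmp + seq[tmp]
    seq = seq + 28
    return tmp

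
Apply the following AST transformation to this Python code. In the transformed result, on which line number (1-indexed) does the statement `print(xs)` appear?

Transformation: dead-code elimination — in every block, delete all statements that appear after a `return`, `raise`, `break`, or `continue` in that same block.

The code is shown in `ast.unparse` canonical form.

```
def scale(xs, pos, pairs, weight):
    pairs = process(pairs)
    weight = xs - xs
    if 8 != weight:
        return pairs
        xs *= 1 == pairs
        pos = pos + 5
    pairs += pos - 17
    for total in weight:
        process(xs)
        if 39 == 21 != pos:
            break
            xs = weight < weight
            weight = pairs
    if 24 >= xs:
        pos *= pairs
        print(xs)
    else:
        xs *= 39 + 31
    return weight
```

Transformed code:
def scale(xs, pos, pairs, weight):
    pairs = process(pairs)
    weight = xs - xs
    if 8 != weight:
        return pairs
    pairs += pos - 17
    for total in weight:
        process(xs)
        if 39 == 21 != pos:
            break
    if 24 >= xs:
        pos *= pairs
        print(xs)
    else:
        xs *= 39 + 31
    return weight

13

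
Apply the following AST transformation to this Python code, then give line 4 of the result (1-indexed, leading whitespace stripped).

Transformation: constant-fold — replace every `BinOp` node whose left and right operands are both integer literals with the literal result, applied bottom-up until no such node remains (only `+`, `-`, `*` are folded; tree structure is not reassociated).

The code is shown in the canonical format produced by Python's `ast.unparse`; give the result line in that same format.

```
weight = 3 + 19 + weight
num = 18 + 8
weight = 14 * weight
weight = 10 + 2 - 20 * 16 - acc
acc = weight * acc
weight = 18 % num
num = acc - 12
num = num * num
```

Transformed code:
weight = 22 + weight
num = 26
weight = 14 * weight
weight = -308 - acc
acc = weight * acc
weight = 18 % num
num = acc - 12
num = num * num

weight = -308 - acc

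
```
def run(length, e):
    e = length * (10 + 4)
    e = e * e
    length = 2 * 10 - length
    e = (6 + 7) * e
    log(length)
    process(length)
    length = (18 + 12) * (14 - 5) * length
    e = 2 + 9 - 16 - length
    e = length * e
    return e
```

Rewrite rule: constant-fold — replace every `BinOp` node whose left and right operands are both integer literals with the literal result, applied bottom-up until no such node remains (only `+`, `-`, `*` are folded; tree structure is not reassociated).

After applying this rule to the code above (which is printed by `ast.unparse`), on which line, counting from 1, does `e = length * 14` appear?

Transformed code:
def run(length, e):
    e = length * 14
    e = e * e
    length = 20 - length
    e = 13 * e
    log(length)
    process(length)
    length = 270 * length
    e = -5 - length
    e = length * e
    return e

2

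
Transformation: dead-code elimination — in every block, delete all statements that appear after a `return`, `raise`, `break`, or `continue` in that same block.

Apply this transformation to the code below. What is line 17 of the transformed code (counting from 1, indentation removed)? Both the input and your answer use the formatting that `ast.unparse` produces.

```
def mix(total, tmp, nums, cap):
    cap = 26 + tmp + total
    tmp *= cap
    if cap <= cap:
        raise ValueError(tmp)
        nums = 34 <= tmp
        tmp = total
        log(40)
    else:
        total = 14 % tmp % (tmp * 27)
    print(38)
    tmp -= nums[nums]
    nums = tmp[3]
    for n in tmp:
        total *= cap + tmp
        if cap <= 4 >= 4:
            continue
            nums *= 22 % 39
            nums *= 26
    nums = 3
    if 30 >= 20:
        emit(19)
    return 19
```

emit(19)

Transformed code:
def mix(total, tmp, nums, cap):
    cap = 26 + tmp + total
    tmp *= cap
    if cap <= cap:
        raise ValueError(tmp)
    else:
        total = 14 % tmp % (tmp * 27)
    print(38)
    tmp -= nums[nums]
    nums = tmp[3]
    for n in tmp:
        total *= cap + tmp
        if cap <= 4 >= 4:
            continue
    nums = 3
    if 30 >= 20:
        emit(19)
    return 19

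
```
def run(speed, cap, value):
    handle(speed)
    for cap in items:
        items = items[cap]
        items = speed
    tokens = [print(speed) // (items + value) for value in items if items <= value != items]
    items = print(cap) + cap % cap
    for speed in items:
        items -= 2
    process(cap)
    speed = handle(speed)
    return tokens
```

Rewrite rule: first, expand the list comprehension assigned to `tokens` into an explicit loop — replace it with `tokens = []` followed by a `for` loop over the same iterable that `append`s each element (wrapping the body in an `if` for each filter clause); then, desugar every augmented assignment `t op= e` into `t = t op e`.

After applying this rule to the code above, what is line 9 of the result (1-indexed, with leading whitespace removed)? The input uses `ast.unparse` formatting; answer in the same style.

tokens.append(print(speed) // (items + value))

Transformed code:
def run(speed, cap, value):
    handle(speed)
    for cap in items:
        items = items[cap]
        items = speed
    tokens = []
    for value in items:
        if items <= value != items:
            tokens.append(print(speed) // (items + value))
    items = print(cap) + cap % cap
    for speed in items:
        items = items - 2
    process(cap)
    speed = handle(speed)
    return tokens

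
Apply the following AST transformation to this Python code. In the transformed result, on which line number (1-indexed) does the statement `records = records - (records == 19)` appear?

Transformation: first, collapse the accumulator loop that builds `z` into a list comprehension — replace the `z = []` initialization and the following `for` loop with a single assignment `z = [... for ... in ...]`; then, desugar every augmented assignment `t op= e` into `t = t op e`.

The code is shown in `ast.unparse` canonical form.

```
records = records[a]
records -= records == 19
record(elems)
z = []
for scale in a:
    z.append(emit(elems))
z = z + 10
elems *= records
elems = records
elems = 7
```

2

Transformed code:
records = records[a]
records = records - (records == 19)
record(elems)
z = [emit(elems) for scale in a]
z = z + 10
elems = elems * records
elems = records
elems = 7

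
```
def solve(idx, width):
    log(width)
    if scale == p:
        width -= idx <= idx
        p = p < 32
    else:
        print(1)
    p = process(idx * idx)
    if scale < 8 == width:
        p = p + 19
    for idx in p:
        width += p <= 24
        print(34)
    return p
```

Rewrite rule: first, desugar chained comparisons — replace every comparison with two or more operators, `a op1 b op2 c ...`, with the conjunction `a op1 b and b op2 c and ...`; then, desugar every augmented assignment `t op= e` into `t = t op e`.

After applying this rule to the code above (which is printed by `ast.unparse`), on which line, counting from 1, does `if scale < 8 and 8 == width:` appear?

Transformed code:
def solve(idx, width):
    log(width)
    if scale == p:
        width = width - (idx <= idx)
        p = p < 32
    else:
        print(1)
    p = process(idx * idx)
    if scale < 8 and 8 == width:
        p = p + 19
    for idx in p:
        width = width + (p <= 24)
        print(34)
    return p

9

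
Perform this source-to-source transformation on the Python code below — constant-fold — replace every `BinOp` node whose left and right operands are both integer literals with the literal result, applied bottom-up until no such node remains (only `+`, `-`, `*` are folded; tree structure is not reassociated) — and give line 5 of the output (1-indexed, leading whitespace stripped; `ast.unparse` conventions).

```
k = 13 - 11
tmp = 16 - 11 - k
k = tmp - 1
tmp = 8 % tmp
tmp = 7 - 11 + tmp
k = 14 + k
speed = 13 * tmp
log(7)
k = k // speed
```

tmp = -4 + tmp

Transformed code:
k = 2
tmp = 5 - k
k = tmp - 1
tmp = 8 % tmp
tmp = -4 + tmp
k = 14 + k
speed = 13 * tmp
log(7)
k = k // speed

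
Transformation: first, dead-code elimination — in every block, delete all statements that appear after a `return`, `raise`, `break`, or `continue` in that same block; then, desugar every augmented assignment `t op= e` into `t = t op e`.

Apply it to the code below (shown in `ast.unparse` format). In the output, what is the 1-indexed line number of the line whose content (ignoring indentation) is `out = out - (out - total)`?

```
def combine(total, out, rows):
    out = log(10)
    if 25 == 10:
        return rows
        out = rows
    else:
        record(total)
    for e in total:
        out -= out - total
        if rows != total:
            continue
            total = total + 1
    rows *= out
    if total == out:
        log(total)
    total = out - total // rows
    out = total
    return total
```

8

Transformed code:
def combine(total, out, rows):
    out = log(10)
    if 25 == 10:
        return rows
    else:
        record(total)
    for e in total:
        out = out - (out - total)
        if rows != total:
            continue
    rows = rows * out
    if total == out:
        log(total)
    total = out - total // rows
    out = total
    return total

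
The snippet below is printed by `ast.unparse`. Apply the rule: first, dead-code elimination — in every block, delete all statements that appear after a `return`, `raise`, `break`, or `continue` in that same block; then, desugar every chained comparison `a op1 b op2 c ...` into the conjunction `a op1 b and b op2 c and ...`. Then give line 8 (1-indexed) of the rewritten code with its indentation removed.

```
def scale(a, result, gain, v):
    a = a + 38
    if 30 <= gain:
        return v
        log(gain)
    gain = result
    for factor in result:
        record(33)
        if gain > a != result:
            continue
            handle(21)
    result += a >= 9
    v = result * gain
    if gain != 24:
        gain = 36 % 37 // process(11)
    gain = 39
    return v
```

Transformed code:
def scale(a, result, gain, v):
    a = a + 38
    if 30 <= gain:
        return v
    gain = result
    for factor in result:
        record(33)
        if gain > a and a != result:
            continue
    result += a >= 9
    v = result * gain
    if gain != 24:
        gain = 36 % 37 // process(11)
    gain = 39
    return v

if gain > a and a != result:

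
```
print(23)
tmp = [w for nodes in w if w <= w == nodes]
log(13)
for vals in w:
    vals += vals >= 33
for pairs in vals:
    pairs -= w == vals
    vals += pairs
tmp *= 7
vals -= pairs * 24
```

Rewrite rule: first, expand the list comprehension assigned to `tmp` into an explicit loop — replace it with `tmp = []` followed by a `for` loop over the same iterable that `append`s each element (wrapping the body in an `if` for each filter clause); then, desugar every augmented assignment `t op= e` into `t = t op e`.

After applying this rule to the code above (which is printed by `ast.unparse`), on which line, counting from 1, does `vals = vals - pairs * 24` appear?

13

Transformed code:
print(23)
tmp = []
for nodes in w:
    if w <= w == nodes:
        tmp.append(w)
log(13)
for vals in w:
    vals = vals + (vals >= 33)
for pairs in vals:
    pairs = pairs - (w == vals)
    vals = vals + pairs
tmp = tmp * 7
vals = vals - pairs * 24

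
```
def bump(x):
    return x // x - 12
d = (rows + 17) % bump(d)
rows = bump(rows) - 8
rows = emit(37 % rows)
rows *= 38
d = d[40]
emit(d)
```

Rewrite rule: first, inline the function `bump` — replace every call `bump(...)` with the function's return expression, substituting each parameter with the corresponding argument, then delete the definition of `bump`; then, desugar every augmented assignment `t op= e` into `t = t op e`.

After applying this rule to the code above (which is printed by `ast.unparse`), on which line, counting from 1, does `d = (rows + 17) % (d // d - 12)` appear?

Transformed code:
d = (rows + 17) % (d // d - 12)
rows = rows // rows - 12 - 8
rows = emit(37 % rows)
rows = rows * 38
d = d[40]
emit(d)

1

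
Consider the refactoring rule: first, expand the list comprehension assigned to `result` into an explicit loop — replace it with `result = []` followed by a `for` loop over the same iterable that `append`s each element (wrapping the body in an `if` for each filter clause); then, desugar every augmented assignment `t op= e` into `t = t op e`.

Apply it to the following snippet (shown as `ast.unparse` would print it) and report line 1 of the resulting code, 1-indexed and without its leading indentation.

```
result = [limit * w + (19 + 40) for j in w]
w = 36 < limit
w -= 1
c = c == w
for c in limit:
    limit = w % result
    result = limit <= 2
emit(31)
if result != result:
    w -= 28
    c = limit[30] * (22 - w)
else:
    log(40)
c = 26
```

result = []

Transformed code:
result = []
for j in w:
    result.append(limit * w + (19 + 40))
w = 36 < limit
w = w - 1
c = c == w
for c in limit:
    limit = w % result
    result = limit <= 2
emit(31)
if result != result:
    w = w - 28
    c = limit[30] * (22 - w)
else:
    log(40)
c = 26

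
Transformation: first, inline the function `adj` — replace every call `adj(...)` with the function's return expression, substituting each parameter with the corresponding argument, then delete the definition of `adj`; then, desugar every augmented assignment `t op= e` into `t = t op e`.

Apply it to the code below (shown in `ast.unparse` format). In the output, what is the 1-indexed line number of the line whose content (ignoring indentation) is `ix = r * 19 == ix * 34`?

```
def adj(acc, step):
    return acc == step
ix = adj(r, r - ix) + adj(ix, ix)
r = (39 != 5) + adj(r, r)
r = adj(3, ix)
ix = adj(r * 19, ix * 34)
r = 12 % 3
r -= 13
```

Transformed code:
ix = (r == r - ix) + (ix == ix)
r = (39 != 5) + (r == r)
r = 3 == ix
ix = r * 19 == ix * 34
r = 12 % 3
r = r - 13

4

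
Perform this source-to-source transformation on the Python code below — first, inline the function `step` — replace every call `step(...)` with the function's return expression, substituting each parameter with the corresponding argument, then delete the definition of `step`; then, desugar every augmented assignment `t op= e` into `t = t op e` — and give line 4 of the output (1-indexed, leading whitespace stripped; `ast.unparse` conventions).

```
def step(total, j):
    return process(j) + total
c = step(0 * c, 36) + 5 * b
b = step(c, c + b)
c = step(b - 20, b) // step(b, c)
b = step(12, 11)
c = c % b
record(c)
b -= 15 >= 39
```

b = process(11) + 12

Transformed code:
c = process(36) + 0 * c + 5 * b
b = process(c + b) + c
c = (process(b) + (b - 20)) // (process(c) + b)
b = process(11) + 12
c = c % b
record(c)
b = b - (15 >= 39)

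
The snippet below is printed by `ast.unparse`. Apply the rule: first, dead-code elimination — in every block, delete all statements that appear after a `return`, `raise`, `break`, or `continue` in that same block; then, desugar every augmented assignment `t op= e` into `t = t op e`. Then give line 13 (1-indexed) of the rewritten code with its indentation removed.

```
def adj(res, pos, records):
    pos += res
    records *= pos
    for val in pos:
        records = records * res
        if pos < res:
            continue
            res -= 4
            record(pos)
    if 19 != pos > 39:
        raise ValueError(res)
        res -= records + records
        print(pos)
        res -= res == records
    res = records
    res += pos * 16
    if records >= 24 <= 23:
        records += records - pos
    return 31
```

records = records + (records - pos)

Transformed code:
def adj(res, pos, records):
    pos = pos + res
    records = records * pos
    for val in pos:
        records = records * res
        if pos < res:
            continue
    if 19 != pos > 39:
        raise ValueError(res)
    res = records
    res = res + pos * 16
    if records >= 24 <= 23:
        records = records + (records - pos)
    return 31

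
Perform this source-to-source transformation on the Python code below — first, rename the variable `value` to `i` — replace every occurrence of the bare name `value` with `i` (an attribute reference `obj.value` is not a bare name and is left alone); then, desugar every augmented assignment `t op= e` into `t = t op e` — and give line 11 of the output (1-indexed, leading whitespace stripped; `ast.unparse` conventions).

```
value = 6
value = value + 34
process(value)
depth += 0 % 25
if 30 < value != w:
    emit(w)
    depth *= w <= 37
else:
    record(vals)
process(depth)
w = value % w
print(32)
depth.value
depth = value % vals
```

w = i % w

Transformed code:
i = 6
i = i + 34
process(i)
depth = depth + 0 % 25
if 30 < i != w:
    emit(w)
    depth = depth * (w <= 37)
else:
    record(vals)
process(depth)
w = i % w
print(32)
depth.value
depth = i % vals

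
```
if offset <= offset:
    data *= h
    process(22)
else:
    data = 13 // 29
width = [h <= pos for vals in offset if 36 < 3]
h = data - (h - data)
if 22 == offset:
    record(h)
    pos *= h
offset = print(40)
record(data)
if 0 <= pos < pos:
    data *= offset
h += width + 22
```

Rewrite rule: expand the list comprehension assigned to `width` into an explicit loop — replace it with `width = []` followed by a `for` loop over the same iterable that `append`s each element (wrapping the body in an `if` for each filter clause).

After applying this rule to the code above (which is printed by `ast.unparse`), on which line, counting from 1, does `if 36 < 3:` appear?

8

Transformed code:
if offset <= offset:
    data *= h
    process(22)
else:
    data = 13 // 29
width = []
for vals in offset:
    if 36 < 3:
        width.append(h <= pos)
h = data - (h - data)
if 22 == offset:
    record(h)
    pos *= h
offset = print(40)
record(data)
if 0 <= pos < pos:
    data *= offset
h += width + 22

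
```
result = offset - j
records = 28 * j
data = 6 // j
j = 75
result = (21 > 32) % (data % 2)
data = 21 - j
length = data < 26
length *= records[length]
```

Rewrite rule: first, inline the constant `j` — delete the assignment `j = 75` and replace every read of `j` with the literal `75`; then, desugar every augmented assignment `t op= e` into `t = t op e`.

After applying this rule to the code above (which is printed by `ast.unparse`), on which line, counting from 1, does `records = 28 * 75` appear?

Transformed code:
result = offset - 75
records = 28 * 75
data = 6 // 75
result = (21 > 32) % (data % 2)
data = 21 - 75
length = data < 26
length = length * records[length]

2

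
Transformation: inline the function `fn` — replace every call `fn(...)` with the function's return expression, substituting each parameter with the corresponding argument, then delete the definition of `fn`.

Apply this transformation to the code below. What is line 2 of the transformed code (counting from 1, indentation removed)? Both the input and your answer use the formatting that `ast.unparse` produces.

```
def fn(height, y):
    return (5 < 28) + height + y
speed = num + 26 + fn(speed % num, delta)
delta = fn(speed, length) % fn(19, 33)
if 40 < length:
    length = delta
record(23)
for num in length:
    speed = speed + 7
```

delta = ((5 < 28) + speed + length) % ((5 < 28) + 19 + 33)

Transformed code:
speed = num + 26 + ((5 < 28) + speed % num + delta)
delta = ((5 < 28) + speed + length) % ((5 < 28) + 19 + 33)
if 40 < length:
    length = delta
record(23)
for num in length:
    speed = speed + 7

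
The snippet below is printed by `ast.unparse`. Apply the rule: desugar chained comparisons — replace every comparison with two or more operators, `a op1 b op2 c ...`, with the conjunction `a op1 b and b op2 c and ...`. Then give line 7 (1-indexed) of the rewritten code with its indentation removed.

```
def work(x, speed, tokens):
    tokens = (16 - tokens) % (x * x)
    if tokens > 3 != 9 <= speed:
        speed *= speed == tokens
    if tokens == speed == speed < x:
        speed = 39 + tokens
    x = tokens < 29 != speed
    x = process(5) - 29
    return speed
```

Transformed code:
def work(x, speed, tokens):
    tokens = (16 - tokens) % (x * x)
    if tokens > 3 and 3 != 9 and (9 <= speed):
        speed *= speed == tokens
    if tokens == speed and speed == speed and (speed < x):
        speed = 39 + tokens
    x = tokens < 29 and 29 != speed
    x = process(5) - 29
    return speed

x = tokens < 29 and 29 != speed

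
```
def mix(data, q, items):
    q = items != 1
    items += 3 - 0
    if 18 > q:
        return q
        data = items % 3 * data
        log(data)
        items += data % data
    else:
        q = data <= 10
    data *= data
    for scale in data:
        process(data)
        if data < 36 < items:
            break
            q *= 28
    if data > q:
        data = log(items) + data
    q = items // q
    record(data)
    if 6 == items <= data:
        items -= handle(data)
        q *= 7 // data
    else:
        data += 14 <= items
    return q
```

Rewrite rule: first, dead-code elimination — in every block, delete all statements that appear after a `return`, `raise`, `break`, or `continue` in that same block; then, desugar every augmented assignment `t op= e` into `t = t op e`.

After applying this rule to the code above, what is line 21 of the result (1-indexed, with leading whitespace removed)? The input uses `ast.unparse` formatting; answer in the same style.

data = data + (14 <= items)

Transformed code:
def mix(data, q, items):
    q = items != 1
    items = items + (3 - 0)
    if 18 > q:
        return q
    else:
        q = data <= 10
    data = data * data
    for scale in data:
        process(data)
        if data < 36 < items:
            break
    if data > q:
        data = log(items) + data
    q = items // q
    record(data)
    if 6 == items <= data:
        items = items - handle(data)
        q = q * (7 // data)
    else:
        data = data + (14 <= items)
    return q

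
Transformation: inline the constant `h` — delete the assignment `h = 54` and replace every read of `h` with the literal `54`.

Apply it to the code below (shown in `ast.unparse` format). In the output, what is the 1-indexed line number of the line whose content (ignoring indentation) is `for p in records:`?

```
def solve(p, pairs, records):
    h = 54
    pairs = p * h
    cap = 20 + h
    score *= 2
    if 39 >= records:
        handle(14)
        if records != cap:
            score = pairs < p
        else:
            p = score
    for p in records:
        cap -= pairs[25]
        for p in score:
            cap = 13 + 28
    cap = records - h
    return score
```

Transformed code:
def solve(p, pairs, records):
    pairs = p * 54
    cap = 20 + 54
    score *= 2
    if 39 >= records:
        handle(14)
        if records != cap:
            score = pairs < p
        else:
            p = score
    for p in records:
        cap -= pairs[25]
        for p in score:
            cap = 13 + 28
    cap = records - 54
    return score

11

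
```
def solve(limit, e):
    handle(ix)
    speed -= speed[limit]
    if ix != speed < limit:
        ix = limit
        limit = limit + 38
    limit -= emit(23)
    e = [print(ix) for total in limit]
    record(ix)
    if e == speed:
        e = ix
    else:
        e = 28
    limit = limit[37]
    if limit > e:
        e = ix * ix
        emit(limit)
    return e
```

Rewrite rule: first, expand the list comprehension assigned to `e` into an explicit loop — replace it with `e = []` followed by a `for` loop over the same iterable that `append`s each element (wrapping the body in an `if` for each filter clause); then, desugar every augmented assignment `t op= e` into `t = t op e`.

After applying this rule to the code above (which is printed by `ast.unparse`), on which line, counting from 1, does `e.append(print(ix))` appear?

10

Transformed code:
def solve(limit, e):
    handle(ix)
    speed = speed - speed[limit]
    if ix != speed < limit:
        ix = limit
        limit = limit + 38
    limit = limit - emit(23)
    e = []
    for total in limit:
        e.append(print(ix))
    record(ix)
    if e == speed:
        e = ix
    else:
        e = 28
    limit = limit[37]
    if limit > e:
        e = ix * ix
        emit(limit)
    return e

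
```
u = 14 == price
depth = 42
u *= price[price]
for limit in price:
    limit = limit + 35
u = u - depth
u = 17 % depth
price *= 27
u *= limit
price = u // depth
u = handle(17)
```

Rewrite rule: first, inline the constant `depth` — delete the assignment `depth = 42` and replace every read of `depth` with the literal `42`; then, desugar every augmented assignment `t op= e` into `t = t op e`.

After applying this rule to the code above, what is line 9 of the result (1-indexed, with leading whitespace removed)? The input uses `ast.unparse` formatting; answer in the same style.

Transformed code:
u = 14 == price
u = u * price[price]
for limit in price:
    limit = limit + 35
u = u - 42
u = 17 % 42
price = price * 27
u = u * limit
price = u // 42
u = handle(17)

price = u // 42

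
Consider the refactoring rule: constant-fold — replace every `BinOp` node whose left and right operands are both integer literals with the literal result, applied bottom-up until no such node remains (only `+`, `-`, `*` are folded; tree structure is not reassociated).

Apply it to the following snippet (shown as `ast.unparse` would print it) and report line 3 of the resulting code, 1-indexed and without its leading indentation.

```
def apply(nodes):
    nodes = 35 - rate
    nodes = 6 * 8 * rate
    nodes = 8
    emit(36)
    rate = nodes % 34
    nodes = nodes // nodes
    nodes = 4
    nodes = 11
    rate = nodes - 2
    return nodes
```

Transformed code:
def apply(nodes):
    nodes = 35 - rate
    nodes = 48 * rate
    nodes = 8
    emit(36)
    rate = nodes % 34
    nodes = nodes // nodes
    nodes = 4
    nodes = 11
    rate = nodes - 2
    return nodes

nodes = 48 * rate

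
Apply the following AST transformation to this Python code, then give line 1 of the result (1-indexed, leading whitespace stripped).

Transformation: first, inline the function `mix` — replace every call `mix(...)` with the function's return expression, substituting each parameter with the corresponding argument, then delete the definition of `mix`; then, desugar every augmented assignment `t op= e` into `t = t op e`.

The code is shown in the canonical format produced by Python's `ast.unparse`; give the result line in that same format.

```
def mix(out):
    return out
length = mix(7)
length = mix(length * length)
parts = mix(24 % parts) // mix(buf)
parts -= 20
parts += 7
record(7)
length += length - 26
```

Transformed code:
length = 7
length = length * length
parts = 24 % parts // buf
parts = parts - 20
parts = parts + 7
record(7)
length = length + (length - 26)

length = 7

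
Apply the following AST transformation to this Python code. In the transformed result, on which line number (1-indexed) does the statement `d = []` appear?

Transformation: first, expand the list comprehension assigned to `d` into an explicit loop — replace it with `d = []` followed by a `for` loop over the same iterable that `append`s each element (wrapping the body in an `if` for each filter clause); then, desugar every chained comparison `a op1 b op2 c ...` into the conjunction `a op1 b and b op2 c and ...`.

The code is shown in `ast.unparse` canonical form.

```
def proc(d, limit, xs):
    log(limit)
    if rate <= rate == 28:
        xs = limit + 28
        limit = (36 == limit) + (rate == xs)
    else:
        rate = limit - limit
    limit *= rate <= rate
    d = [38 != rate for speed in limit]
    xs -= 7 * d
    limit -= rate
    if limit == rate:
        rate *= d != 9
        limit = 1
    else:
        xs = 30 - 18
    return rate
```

Transformed code:
def proc(d, limit, xs):
    log(limit)
    if rate <= rate and rate == 28:
        xs = limit + 28
        limit = (36 == limit) + (rate == xs)
    else:
        rate = limit - limit
    limit *= rate <= rate
    d = []
    for speed in limit:
        d.append(38 != rate)
    xs -= 7 * d
    limit -= rate
    if limit == rate:
        rate *= d != 9
        limit = 1
    else:
        xs = 30 - 18
    return rate

9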